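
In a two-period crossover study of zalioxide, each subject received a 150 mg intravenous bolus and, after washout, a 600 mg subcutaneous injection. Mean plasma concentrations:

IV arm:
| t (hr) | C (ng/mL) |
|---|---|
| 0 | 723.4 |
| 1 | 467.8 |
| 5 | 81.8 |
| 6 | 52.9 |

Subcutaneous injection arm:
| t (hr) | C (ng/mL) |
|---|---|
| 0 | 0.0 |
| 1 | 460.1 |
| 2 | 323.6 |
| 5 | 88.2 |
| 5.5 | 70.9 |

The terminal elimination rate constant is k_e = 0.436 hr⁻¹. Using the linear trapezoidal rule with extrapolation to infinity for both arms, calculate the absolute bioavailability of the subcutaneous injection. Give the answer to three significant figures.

F = 0.191

Trapezoidal AUC_0→6 (IV):
  [0→1]: (723.4+467.8)/2 × 1 = 595.6
  [1→5]: (467.8+81.8)/2 × 4 = 1099.2
  [5→6]: (81.8+52.9)/2 × 1 = 67.35
  Sum = 1762.15 ng/mL·hr
IV tail: 52.9/0.436 = 121.330; AUC_iv,0→∞ = 1762.15 + 121.330 = 1883.48 ng/mL·hr
Trapezoidal AUC_0→5.5 (subcutaneous injection):
  [0→1]: (0.0+460.1)/2 × 1 = 230.05
  [1→2]: (460.1+323.6)/2 × 1 = 391.85
  [2→5]: (323.6+88.2)/2 × 3 = 617.7
  [5→5.5]: (88.2+70.9)/2 × 0.5 = 39.775
  Sum = 1279.375 ng/mL·hr
subcutaneous injection tail: 70.9/0.436 = 162.615; AUC_ev,0→∞ = 1279.375 + 162.615 = 1441.99 ng/mL·hr
F = (AUC_ev/D_ev)/(AUC_iv/D_iv) = (1441.99/600)/(1883.48/150) = 2.40332/12.5565 = 0.1914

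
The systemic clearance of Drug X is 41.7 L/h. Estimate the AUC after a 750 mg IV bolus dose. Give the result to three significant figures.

AUC_0→∞ = Dose_iv / CL
        = 750 / 41.7 = 17.9856 mg/L·h

AUC = 18.0 mg/L·h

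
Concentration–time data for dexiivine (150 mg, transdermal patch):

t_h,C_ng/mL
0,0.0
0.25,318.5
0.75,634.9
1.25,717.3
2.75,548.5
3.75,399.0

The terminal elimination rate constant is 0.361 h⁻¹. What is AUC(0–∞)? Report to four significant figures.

Trapezoidal AUC_0→3.75:
  [0→0.25]: (0.0+318.5)/2 × 0.25 = 39.8125
  [0.25→0.75]: (318.5+634.9)/2 × 0.5 = 238.35
  [0.75→1.25]: (634.9+717.3)/2 × 0.5 = 338.05
  [1.25→2.75]: (717.3+548.5)/2 × 1.5 = 949.35
  [2.75→3.75]: (548.5+399.0)/2 × 1 = 473.75
  Sum = 2039.3125 ng/mL·h
Extrapolated tail: C_last / k_e = 399.0 / 0.361 = 1105.263
AUC_0→∞ = 2039.3125 + 1105.263 = 3144.5755 ng/mL·h

AUC = 3145 ng/mL·h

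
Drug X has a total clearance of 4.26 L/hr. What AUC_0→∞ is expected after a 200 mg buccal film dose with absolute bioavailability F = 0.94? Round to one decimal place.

AUC = 44.1 mg/L·hr

AUC_0→∞ = F × Dose / CL
        = 0.94 × 200 / 4.26 = 44.1315 mg/L·hr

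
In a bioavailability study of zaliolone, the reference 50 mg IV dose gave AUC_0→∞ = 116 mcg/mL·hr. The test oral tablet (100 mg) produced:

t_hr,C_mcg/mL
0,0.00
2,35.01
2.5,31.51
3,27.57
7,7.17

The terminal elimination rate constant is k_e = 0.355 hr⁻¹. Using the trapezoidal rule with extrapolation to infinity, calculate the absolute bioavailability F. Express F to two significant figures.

F = 0.67

Trapezoidal AUC_0→7 (oral tablet):
  [0→2]: (0.00+35.01)/2 × 2 = 35.01
  [2→2.5]: (35.01+31.51)/2 × 0.5 = 16.63
  [2.5→3]: (31.51+27.57)/2 × 0.5 = 14.77
  [3→7]: (27.57+7.17)/2 × 4 = 69.48
  Sum = 135.89 mcg/mL·hr
Tail: C_last/k_e = 7.17/0.355 = 20.197
AUC_0→∞ (oral tablet) = 135.89 + 20.197 = 156.087 mcg/mL·hr
F = (AUC_ev/D_ev)/(AUC_iv/D_iv) = (156.087/100)/(116/50) = 1.56087/2.32 = 0.6728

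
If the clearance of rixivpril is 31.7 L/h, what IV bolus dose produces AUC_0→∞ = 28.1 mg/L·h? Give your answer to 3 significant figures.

Dose_iv = CL × AUC_0→∞
     = 31.7 × 28.1 = 890.77 mg

Dose = 891 mg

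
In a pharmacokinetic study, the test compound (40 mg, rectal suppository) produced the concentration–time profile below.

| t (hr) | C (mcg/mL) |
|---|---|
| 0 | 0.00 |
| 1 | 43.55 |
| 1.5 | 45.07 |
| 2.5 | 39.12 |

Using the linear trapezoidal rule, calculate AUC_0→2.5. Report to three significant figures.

AUC = 86.0 mcg/mL·hr

Trapezoidal AUC_0→2.5:
  [0→1]: (0.00+43.55)/2 × 1 = 21.775
  [1→1.5]: (43.55+45.07)/2 × 0.5 = 22.155
  [1.5→2.5]: (45.07+39.12)/2 × 1 = 42.095
  Sum = 86.025 mcg/mL·hr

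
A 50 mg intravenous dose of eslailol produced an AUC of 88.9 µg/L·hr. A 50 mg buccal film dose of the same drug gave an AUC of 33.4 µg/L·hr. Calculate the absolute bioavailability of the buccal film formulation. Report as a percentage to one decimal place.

F = 37.6%

F = (AUC_ev / D_ev) / (AUC_iv / D_iv)
  = (33.4/50) / (88.9/50)
  = 0.668 / 1.778 = 0.3757
  = 37.57%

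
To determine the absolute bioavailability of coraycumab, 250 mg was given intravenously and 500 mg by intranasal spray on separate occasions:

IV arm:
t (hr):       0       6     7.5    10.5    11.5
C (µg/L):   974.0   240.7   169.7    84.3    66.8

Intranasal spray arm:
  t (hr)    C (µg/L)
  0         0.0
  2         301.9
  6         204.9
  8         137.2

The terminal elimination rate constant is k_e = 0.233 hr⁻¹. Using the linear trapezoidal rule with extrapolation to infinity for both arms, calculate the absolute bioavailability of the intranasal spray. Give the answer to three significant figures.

F = 0.239

Trapezoidal AUC_0→11.5 (IV):
  [0→6]: (974.0+240.7)/2 × 6 = 3644.1
  [6→7.5]: (240.7+169.7)/2 × 1.5 = 307.8
  [7.5→10.5]: (169.7+84.3)/2 × 3 = 381.0
  [10.5→11.5]: (84.3+66.8)/2 × 1 = 75.55
  Sum = 4408.45 µg/L·hr
IV tail: 66.8/0.233 = 286.695; AUC_iv,0→∞ = 4408.45 + 286.695 = 4695.145 µg/L·hr
Trapezoidal AUC_0→8 (intranasal spray):
  [0→2]: (0.0+301.9)/2 × 2 = 301.9
  [2→6]: (301.9+204.9)/2 × 4 = 1013.6
  [6→8]: (204.9+137.2)/2 × 2 = 342.1
  Sum = 1657.6 µg/L·hr
intranasal spray tail: 137.2/0.233 = 588.841; AUC_ev,0→∞ = 1657.6 + 588.841 = 2246.441 µg/L·hr
F = (AUC_ev/D_ev)/(AUC_iv/D_iv) = (2246.441/500)/(4695.145/250) = 4.492882/18.78058 = 0.2392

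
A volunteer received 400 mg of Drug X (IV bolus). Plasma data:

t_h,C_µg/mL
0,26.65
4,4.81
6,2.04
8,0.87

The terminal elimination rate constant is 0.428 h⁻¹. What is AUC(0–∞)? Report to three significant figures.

Trapezoidal AUC_0→8:
  [0→4]: (26.65+4.81)/2 × 4 = 62.92
  [4→6]: (4.81+2.04)/2 × 2 = 6.85
  [6→8]: (2.04+0.87)/2 × 2 = 2.91
  Sum = 72.68 µg/mL·h
Extrapolated tail: C_last / k_e = 0.87 / 0.428 = 2.033
AUC_0→∞ = 72.68 + 2.033 = 74.713 µg/mL·h

AUC = 74.7 µg/mL·h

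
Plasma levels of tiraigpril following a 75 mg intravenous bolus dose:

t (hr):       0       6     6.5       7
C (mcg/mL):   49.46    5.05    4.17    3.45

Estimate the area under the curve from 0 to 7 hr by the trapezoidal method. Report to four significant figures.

AUC = 167.7 mcg/mL·hr

Trapezoidal AUC_0→7:
  [0→6]: (49.46+5.05)/2 × 6 = 163.53
  [6→6.5]: (5.05+4.17)/2 × 0.5 = 2.305
  [6.5→7]: (4.17+3.45)/2 × 0.5 = 1.905
  Sum = 167.74 mcg/mL·hr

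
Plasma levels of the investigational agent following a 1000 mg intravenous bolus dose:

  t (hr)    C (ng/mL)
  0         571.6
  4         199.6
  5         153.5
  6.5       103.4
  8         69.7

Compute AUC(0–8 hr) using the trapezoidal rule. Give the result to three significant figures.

Trapezoidal AUC_0→8:
  [0→4]: (571.6+199.6)/2 × 4 = 1542.4
  [4→5]: (199.6+153.5)/2 × 1 = 176.55
  [5→6.5]: (153.5+103.4)/2 × 1.5 = 192.675
  [6.5→8]: (103.4+69.7)/2 × 1.5 = 129.825
  Sum = 2041.45 ng/mL·hr

AUC = 2040 ng/mL·hr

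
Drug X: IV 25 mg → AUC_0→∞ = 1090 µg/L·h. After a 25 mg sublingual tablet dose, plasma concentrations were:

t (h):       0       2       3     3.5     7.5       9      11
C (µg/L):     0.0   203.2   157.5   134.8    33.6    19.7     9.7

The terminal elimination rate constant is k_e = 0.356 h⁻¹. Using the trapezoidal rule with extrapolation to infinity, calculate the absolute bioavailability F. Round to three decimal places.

F = 0.817

Trapezoidal AUC_0→11 (sublingual tablet):
  [0→2]: (0.0+203.2)/2 × 2 = 203.2
  [2→3]: (203.2+157.5)/2 × 1 = 180.35
  [3→3.5]: (157.5+134.8)/2 × 0.5 = 73.075
  [3.5→7.5]: (134.8+33.6)/2 × 4 = 336.8
  [7.5→9]: (33.6+19.7)/2 × 1.5 = 39.975
  [9→11]: (19.7+9.7)/2 × 2 = 29.4
  Sum = 862.8 µg/L·h
Tail: C_last/k_e = 9.7/0.356 = 27.247
AUC_0→∞ (sublingual tablet) = 862.8 + 27.247 = 890.047 µg/L·h
F = (AUC_ev/D_ev)/(AUC_iv/D_iv) = (890.047/25)/(1090/25) = 35.60188/43.6 = 0.8166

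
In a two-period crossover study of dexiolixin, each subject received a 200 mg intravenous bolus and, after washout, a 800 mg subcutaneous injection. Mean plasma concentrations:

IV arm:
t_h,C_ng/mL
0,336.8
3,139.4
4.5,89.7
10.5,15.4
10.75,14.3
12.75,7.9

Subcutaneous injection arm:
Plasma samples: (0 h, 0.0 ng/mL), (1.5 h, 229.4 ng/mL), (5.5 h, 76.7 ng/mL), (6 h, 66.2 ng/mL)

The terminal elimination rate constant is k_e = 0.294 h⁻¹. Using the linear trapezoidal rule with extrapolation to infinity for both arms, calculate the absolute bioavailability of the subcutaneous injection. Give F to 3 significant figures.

F = 0.208

Trapezoidal AUC_0→12.75 (IV):
  [0→3]: (336.8+139.4)/2 × 3 = 714.3
  [3→4.5]: (139.4+89.7)/2 × 1.5 = 171.825
  [4.5→10.5]: (89.7+15.4)/2 × 6 = 315.3
  [10.5→10.75]: (15.4+14.3)/2 × 0.25 = 3.7125
  [10.75→12.75]: (14.3+7.9)/2 × 2 = 22.2
  Sum = 1227.3375 ng/mL·h
IV tail: 7.9/0.294 = 26.871; AUC_iv,0→∞ = 1227.3375 + 26.871 = 1254.2085 ng/mL·h
Trapezoidal AUC_0→6 (subcutaneous injection):
  [0→1.5]: (0.0+229.4)/2 × 1.5 = 172.05
  [1.5→5.5]: (229.4+76.7)/2 × 4 = 612.2
  [5.5→6]: (76.7+66.2)/2 × 0.5 = 35.725
  Sum = 819.975 ng/mL·h
subcutaneous injection tail: 66.2/0.294 = 225.170; AUC_ev,0→∞ = 819.975 + 225.170 = 1045.145 ng/mL·h
F = (AUC_ev/D_ev)/(AUC_iv/D_iv) = (1045.145/800)/(1254.2085/200) = 1.30643/6.2710425 = 0.2083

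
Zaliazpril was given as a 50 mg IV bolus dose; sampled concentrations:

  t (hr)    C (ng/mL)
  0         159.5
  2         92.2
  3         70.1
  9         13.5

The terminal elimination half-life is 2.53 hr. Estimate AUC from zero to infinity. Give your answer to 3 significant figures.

AUC = 633 ng/mL·hr

Trapezoidal AUC_0→9:
  [0→2]: (159.5+92.2)/2 × 2 = 251.7
  [2→3]: (92.2+70.1)/2 × 1 = 81.15
  [3→9]: (70.1+13.5)/2 × 6 = 250.8
  Sum = 583.65 ng/mL·hr
k_e = ln2 / t½ = 0.693147 / 2.53 = 0.2740 hr^-1
Extrapolated tail: C_last / k_e = 13.5 / 0.274 = 49.270
AUC_0→∞ = 583.65 + 49.270 = 632.92 ng/mL·hr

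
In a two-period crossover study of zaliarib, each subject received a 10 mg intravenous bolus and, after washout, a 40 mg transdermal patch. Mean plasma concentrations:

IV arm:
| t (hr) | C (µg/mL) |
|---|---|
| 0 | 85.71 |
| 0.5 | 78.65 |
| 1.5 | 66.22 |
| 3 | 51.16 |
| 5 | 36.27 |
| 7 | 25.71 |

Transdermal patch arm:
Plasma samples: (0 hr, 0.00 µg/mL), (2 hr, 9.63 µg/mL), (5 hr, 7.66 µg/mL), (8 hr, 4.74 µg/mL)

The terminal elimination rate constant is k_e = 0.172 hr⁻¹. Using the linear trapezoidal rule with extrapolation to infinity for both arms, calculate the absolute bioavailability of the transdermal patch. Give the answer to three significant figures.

Trapezoidal AUC_0→7 (IV):
  [0→0.5]: (85.71+78.65)/2 × 0.5 = 41.09
  [0.5→1.5]: (78.65+66.22)/2 × 1 = 72.435
  [1.5→3]: (66.22+51.16)/2 × 1.5 = 88.035
  [3→5]: (51.16+36.27)/2 × 2 = 87.43
  [5→7]: (36.27+25.71)/2 × 2 = 61.98
  Sum = 350.97 µg/mL·hr
IV tail: 25.71/0.172 = 149.477; AUC_iv,0→∞ = 350.97 + 149.477 = 500.447 µg/mL·hr
Trapezoidal AUC_0→8 (transdermal patch):
  [0→2]: (0.00+9.63)/2 × 2 = 9.63
  [2→5]: (9.63+7.66)/2 × 3 = 25.935
  [5→8]: (7.66+4.74)/2 × 3 = 18.6
  Sum = 54.165 µg/mL·hr
transdermal patch tail: 4.74/0.172 = 27.558; AUC_ev,0→∞ = 54.165 + 27.558 = 81.723 µg/mL·hr
F = (AUC_ev/D_ev)/(AUC_iv/D_iv) = (81.723/40)/(500.447/10) = 2.043075/50.0447 = 0.0408

F = 0.0408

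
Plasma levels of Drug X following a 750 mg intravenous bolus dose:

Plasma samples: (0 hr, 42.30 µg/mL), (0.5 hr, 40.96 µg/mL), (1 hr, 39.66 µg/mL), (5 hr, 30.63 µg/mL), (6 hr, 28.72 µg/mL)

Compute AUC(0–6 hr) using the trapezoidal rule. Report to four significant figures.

Trapezoidal AUC_0→6:
  [0→0.5]: (42.30+40.96)/2 × 0.5 = 20.815
  [0.5→1]: (40.96+39.66)/2 × 0.5 = 20.155
  [1→5]: (39.66+30.63)/2 × 4 = 140.58
  [5→6]: (30.63+28.72)/2 × 1 = 29.675
  Sum = 211.225 µg/mL·hr

AUC = 211.2 µg/mL·hr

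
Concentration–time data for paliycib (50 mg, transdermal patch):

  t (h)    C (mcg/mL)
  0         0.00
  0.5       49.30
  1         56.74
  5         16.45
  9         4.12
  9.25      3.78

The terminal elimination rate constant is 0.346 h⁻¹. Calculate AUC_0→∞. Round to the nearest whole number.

AUC = 238 mcg/mL·h

Trapezoidal AUC_0→9.25:
  [0→0.5]: (0.00+49.30)/2 × 0.5 = 12.325
  [0.5→1]: (49.30+56.74)/2 × 0.5 = 26.51
  [1→5]: (56.74+16.45)/2 × 4 = 146.38
  [5→9]: (16.45+4.12)/2 × 4 = 41.14
  [9→9.25]: (4.12+3.78)/2 × 0.25 = 0.9875
  Sum = 227.3425 mcg/mL·h
Extrapolated tail: C_last / k_e = 3.78 / 0.346 = 10.925
AUC_0→∞ = 227.3425 + 10.925 = 238.2675 mcg/mL·h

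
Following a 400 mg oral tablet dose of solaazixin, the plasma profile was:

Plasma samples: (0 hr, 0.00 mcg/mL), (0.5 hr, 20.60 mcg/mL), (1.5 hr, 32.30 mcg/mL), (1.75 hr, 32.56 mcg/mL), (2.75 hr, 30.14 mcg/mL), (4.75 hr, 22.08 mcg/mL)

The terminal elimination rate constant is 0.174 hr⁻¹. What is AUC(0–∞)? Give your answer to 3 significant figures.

AUC = 250 mcg/mL·hr

Trapezoidal AUC_0→4.75:
  [0→0.5]: (0.00+20.60)/2 × 0.5 = 5.15
  [0.5→1.5]: (20.60+32.30)/2 × 1 = 26.45
  [1.5→1.75]: (32.30+32.56)/2 × 0.25 = 8.1075
  [1.75→2.75]: (32.56+30.14)/2 × 1 = 31.35
  [2.75→4.75]: (30.14+22.08)/2 × 2 = 52.22
  Sum = 123.2775 mcg/mL·hr
Extrapolated tail: C_last / k_e = 22.08 / 0.174 = 126.897
AUC_0→∞ = 123.2775 + 126.897 = 250.1745 mcg/mL·hr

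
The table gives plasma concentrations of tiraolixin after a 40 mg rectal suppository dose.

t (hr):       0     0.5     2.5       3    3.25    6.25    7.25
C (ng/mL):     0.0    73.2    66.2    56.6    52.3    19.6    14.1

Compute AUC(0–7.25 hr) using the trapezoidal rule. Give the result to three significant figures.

Trapezoidal AUC_0→7.25:
  [0→0.5]: (0.0+73.2)/2 × 0.5 = 18.3
  [0.5→2.5]: (73.2+66.2)/2 × 2 = 139.4
  [2.5→3]: (66.2+56.6)/2 × 0.5 = 30.7
  [3→3.25]: (56.6+52.3)/2 × 0.25 = 13.6125
  [3.25→6.25]: (52.3+19.6)/2 × 3 = 107.85
  [6.25→7.25]: (19.6+14.1)/2 × 1 = 16.85
  Sum = 326.7125 ng/mL·hr

AUC = 327 ng/mL·hr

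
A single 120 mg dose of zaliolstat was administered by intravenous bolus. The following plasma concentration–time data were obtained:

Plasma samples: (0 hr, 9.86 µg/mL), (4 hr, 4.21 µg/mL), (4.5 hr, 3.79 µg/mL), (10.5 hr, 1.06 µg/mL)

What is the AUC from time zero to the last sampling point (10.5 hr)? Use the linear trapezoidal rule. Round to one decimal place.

AUC = 44.7 µg/mL·hr

Trapezoidal AUC_0→10.5:
  [0→4]: (9.86+4.21)/2 × 4 = 28.14
  [4→4.5]: (4.21+3.79)/2 × 0.5 = 2.0
  [4.5→10.5]: (3.79+1.06)/2 × 6 = 14.55
  Sum = 44.69 µg/mL·hr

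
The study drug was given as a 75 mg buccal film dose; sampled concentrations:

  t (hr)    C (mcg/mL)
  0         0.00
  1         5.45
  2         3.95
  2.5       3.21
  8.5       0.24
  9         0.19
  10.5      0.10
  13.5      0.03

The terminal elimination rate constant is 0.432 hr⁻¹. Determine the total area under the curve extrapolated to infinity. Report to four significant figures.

AUC = 20.15 mcg/mL·hr

Trapezoidal AUC_0→13.5:
  [0→1]: (0.00+5.45)/2 × 1 = 2.725
  [1→2]: (5.45+3.95)/2 × 1 = 4.7
  [2→2.5]: (3.95+3.21)/2 × 0.5 = 1.79
  [2.5→8.5]: (3.21+0.24)/2 × 6 = 10.35
  [8.5→9]: (0.24+0.19)/2 × 0.5 = 0.1075
  [9→10.5]: (0.19+0.10)/2 × 1.5 = 0.2175
  [10.5→13.5]: (0.10+0.03)/2 × 3 = 0.195
  Sum = 20.085 mcg/mL·hr
Extrapolated tail: C_last / k_e = 0.03 / 0.432 = 0.069
AUC_0→∞ = 20.085 + 0.069 = 20.154 mcg/mL·hr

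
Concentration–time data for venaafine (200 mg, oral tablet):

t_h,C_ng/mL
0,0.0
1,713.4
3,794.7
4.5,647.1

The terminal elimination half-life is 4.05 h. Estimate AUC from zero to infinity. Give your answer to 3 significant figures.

AUC = 6730 ng/mL·h

Trapezoidal AUC_0→4.5:
  [0→1]: (0.0+713.4)/2 × 1 = 356.7
  [1→3]: (713.4+794.7)/2 × 2 = 1508.1
  [3→4.5]: (794.7+647.1)/2 × 1.5 = 1081.35
  Sum = 2946.15 ng/mL·h
k_e = ln2 / t½ = 0.693147 / 4.05 = 0.1711 h^-1
Extrapolated tail: C_last / k_e = 647.1 / 0.1711 = 3781.999
AUC_0→∞ = 2946.15 + 3781.999 = 6728.149 ng/mL·h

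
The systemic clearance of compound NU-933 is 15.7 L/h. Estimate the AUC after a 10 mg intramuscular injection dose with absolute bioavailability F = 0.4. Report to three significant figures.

AUC = 0.255 mg/L·h

AUC_0→∞ = F × Dose / CL
        = 0.4 × 10 / 15.7 = 0.254777 mg/L·h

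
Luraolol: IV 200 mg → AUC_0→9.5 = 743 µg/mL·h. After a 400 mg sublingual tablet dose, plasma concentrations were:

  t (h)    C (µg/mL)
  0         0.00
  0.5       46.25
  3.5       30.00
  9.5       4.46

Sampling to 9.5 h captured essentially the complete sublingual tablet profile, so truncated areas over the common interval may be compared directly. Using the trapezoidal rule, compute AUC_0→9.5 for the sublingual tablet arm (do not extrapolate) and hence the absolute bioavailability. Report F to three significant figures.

F = 0.154

Trapezoidal AUC_0→9.5 (sublingual tablet):
  [0→0.5]: (0.00+46.25)/2 × 0.5 = 11.5625
  [0.5→3.5]: (46.25+30.00)/2 × 3 = 114.375
  [3.5→9.5]: (30.00+4.46)/2 × 6 = 103.38
  Sum = 229.3175 µg/mL·h
F = (AUC_ev/D_ev)/(AUC_iv/D_iv) = (229.3175/400)/(743/200) = 0.57329375/3.715 = 0.1543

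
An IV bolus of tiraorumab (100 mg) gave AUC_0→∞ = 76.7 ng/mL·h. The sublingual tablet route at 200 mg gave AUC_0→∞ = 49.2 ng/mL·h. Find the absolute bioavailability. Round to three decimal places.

F = (AUC_ev / D_ev) / (AUC_iv / D_iv)
  = (49.2/200) / (76.7/100)
  = 0.246 / 0.767 = 0.3207

F = 0.321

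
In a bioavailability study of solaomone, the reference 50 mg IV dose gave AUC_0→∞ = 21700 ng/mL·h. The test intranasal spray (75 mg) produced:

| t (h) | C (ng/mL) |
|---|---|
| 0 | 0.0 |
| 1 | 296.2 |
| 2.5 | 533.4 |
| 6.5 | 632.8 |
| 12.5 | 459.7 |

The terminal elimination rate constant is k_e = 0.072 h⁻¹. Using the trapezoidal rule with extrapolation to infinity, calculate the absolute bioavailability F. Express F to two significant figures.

Trapezoidal AUC_0→12.5 (intranasal spray):
  [0→1]: (0.0+296.2)/2 × 1 = 148.1
  [1→2.5]: (296.2+533.4)/2 × 1.5 = 622.2
  [2.5→6.5]: (533.4+632.8)/2 × 4 = 2332.4
  [6.5→12.5]: (632.8+459.7)/2 × 6 = 3277.5
  Sum = 6380.2 ng/mL·h
Tail: C_last/k_e = 459.7/0.072 = 6384.722
AUC_0→∞ (intranasal spray) = 6380.2 + 6384.722 = 12764.922 ng/mL·h
F = (AUC_ev/D_ev)/(AUC_iv/D_iv) = (12764.922/75)/(21700/50) = 170.19896/434 = 0.3922

F = 0.39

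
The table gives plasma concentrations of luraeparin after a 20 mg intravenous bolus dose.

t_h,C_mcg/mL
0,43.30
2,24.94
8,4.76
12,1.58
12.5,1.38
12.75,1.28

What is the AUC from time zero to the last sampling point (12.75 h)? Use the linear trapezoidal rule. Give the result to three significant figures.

AUC = 171 mcg/mL·h

Trapezoidal AUC_0→12.75:
  [0→2]: (43.30+24.94)/2 × 2 = 68.24
  [2→8]: (24.94+4.76)/2 × 6 = 89.1
  [8→12]: (4.76+1.58)/2 × 4 = 12.68
  [12→12.5]: (1.58+1.38)/2 × 0.5 = 0.74
  [12.5→12.75]: (1.38+1.28)/2 × 0.25 = 0.3325
  Sum = 171.0925 mcg/mL·h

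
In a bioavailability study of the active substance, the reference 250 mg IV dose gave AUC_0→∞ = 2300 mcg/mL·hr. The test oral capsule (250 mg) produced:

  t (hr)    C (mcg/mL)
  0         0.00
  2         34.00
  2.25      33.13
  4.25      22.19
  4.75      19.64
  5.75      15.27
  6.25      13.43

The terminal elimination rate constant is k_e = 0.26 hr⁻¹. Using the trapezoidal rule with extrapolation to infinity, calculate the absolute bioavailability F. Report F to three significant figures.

Trapezoidal AUC_0→6.25 (oral capsule):
  [0→2]: (0.00+34.00)/2 × 2 = 34.0
  [2→2.25]: (34.00+33.13)/2 × 0.25 = 8.39125
  [2.25→4.25]: (33.13+22.19)/2 × 2 = 55.32
  [4.25→4.75]: (22.19+19.64)/2 × 0.5 = 10.4575
  [4.75→5.75]: (19.64+15.27)/2 × 1 = 17.455
  [5.75→6.25]: (15.27+13.43)/2 × 0.5 = 7.175
  Sum = 132.79875 mcg/mL·hr
Tail: C_last/k_e = 13.43/0.26 = 51.654
AUC_0→∞ (oral capsule) = 132.79875 + 51.654 = 184.45275 mcg/mL·hr
F = (AUC_ev/D_ev)/(AUC_iv/D_iv) = (184.45275/250)/(2300/250) = 0.737811/9.2 = 0.0802

F = 0.0802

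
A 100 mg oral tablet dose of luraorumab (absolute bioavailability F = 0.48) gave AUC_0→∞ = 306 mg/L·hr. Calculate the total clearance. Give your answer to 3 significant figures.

CL = F × Dose / AUC_0→∞
   = 0.48 × 100 / 306 = 0.156863 L/hr

CL = 0.157 L/hr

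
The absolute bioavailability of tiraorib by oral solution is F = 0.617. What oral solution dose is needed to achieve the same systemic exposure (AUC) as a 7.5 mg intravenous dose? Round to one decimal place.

For equal systemic exposure: F × D_ev = D_iv
D_ev = D_iv / F = 7.5 / 0.617 = 12.1556 mg

D_oral = 12.2 mg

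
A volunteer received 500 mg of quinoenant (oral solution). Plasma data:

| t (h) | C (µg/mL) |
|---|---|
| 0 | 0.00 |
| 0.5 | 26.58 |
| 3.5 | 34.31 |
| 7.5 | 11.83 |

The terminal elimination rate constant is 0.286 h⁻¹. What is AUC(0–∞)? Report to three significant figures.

AUC = 232 µg/mL·h

Trapezoidal AUC_0→7.5:
  [0→0.5]: (0.00+26.58)/2 × 0.5 = 6.645
  [0.5→3.5]: (26.58+34.31)/2 × 3 = 91.335
  [3.5→7.5]: (34.31+11.83)/2 × 4 = 92.28
  Sum = 190.26 µg/mL·h
Extrapolated tail: C_last / k_e = 11.83 / 0.286 = 41.364
AUC_0→∞ = 190.26 + 41.364 = 231.624 µg/mL·h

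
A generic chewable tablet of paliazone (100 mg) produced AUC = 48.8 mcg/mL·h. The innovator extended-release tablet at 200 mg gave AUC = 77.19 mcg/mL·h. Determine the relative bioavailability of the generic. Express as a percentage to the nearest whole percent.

F_rel = (AUC_test/D_test) / (AUC_ref/D_ref)
      = (48.8/100) / (77.19/200)
      = 0.488 / 0.38595 = 1.2644 = 126.44%

F_rel = 126%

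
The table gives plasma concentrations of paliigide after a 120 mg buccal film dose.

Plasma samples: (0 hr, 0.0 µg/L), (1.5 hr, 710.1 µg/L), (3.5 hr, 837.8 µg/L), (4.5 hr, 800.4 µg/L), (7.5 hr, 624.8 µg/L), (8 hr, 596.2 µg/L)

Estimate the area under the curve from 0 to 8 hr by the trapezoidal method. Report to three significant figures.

Trapezoidal AUC_0→8:
  [0→1.5]: (0.0+710.1)/2 × 1.5 = 532.575
  [1.5→3.5]: (710.1+837.8)/2 × 2 = 1547.9
  [3.5→4.5]: (837.8+800.4)/2 × 1 = 819.1
  [4.5→7.5]: (800.4+624.8)/2 × 3 = 2137.8
  [7.5→8]: (624.8+596.2)/2 × 0.5 = 305.25
  Sum = 5342.625 µg/L·hr

AUC = 5340 µg/L·hr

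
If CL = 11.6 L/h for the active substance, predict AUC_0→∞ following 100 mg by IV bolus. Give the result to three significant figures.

AUC_0→∞ = Dose_iv / CL
        = 100 / 11.6 = 8.62069 mg/L·h

AUC = 8.62 mg/L·h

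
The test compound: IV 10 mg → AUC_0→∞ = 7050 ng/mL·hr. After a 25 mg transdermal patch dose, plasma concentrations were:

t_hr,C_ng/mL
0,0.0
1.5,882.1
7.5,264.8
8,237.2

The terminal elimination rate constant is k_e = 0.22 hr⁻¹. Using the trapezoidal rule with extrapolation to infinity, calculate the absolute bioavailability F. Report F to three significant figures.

Trapezoidal AUC_0→8 (transdermal patch):
  [0→1.5]: (0.0+882.1)/2 × 1.5 = 661.575
  [1.5→7.5]: (882.1+264.8)/2 × 6 = 3440.7
  [7.5→8]: (264.8+237.2)/2 × 0.5 = 125.5
  Sum = 4227.775 ng/mL·hr
Tail: C_last/k_e = 237.2/0.22 = 1078.182
AUC_0→∞ (transdermal patch) = 4227.775 + 1078.182 = 5305.957 ng/mL·hr
F = (AUC_ev/D_ev)/(AUC_iv/D_iv) = (5305.957/25)/(7050/10) = 212.23828/705 = 0.3010

F = 0.301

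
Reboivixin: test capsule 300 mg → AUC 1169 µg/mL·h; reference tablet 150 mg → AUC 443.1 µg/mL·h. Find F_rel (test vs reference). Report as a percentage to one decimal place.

F_rel = 131.9%

F_rel = (AUC_test/D_test) / (AUC_ref/D_ref)
      = (1169/300) / (443.1/150)
      = 3.89667 / 2.954 = 1.3191 = 131.91%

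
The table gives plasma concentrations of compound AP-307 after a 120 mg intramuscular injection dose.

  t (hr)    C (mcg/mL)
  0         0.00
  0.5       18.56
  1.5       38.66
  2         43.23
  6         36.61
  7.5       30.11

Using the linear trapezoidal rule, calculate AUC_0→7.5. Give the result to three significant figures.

Trapezoidal AUC_0→7.5:
  [0→0.5]: (0.00+18.56)/2 × 0.5 = 4.64
  [0.5→1.5]: (18.56+38.66)/2 × 1 = 28.61
  [1.5→2]: (38.66+43.23)/2 × 0.5 = 20.4725
  [2→6]: (43.23+36.61)/2 × 4 = 159.68
  [6→7.5]: (36.61+30.11)/2 × 1.5 = 50.04
  Sum = 263.4425 mcg/mL·hr

AUC = 263 mcg/mL·hr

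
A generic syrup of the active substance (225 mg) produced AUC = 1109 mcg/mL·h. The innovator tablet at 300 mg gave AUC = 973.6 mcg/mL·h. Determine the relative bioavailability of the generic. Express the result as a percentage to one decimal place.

F_rel = (AUC_test/D_test) / (AUC_ref/D_ref)
      = (1109/225) / (973.6/300)
      = 4.92889 / 3.24533 = 1.5188 = 151.88%

F_rel = 151.9%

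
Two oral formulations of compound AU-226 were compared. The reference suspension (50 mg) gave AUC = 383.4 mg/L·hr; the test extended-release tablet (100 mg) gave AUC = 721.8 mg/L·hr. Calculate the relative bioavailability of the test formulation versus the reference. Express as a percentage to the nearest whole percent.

F_rel = 94%

F_rel = (AUC_test/D_test) / (AUC_ref/D_ref)
      = (721.8/100) / (383.4/50)
      = 7.218 / 7.668 = 0.9413 = 94.13%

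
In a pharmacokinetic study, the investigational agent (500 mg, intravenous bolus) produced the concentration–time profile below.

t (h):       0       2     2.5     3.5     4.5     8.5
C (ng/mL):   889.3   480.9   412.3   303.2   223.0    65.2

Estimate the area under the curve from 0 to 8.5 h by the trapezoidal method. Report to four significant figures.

AUC = 2791 ng/mL·h

Trapezoidal AUC_0→8.5:
  [0→2]: (889.3+480.9)/2 × 2 = 1370.2
  [2→2.5]: (480.9+412.3)/2 × 0.5 = 223.3
  [2.5→3.5]: (412.3+303.2)/2 × 1 = 357.75
  [3.5→4.5]: (303.2+223.0)/2 × 1 = 263.1
  [4.5→8.5]: (223.0+65.2)/2 × 4 = 576.4
  Sum = 2790.75 ng/mL·h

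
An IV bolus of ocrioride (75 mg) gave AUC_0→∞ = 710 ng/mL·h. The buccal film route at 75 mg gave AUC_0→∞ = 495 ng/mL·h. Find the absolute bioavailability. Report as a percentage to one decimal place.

F = 69.7%

F = (AUC_ev / D_ev) / (AUC_iv / D_iv)
  = (495/75) / (710/75)
  = 6.6 / 9.46667 = 0.6972
  = 69.72%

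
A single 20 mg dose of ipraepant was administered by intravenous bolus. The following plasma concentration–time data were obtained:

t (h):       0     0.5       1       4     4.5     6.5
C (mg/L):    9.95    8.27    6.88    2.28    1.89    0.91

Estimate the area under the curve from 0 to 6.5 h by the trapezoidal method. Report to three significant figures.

Trapezoidal AUC_0→6.5:
  [0→0.5]: (9.95+8.27)/2 × 0.5 = 4.555
  [0.5→1]: (8.27+6.88)/2 × 0.5 = 3.7875
  [1→4]: (6.88+2.28)/2 × 3 = 13.74
  [4→4.5]: (2.28+1.89)/2 × 0.5 = 1.0425
  [4.5→6.5]: (1.89+0.91)/2 × 2 = 2.8
  Sum = 25.925 mg/L·h

AUC = 25.9 mg/L·h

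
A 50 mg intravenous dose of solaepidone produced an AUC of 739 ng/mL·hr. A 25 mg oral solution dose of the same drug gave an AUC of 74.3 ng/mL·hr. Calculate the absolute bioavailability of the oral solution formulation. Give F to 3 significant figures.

F = (AUC_ev / D_ev) / (AUC_iv / D_iv)
  = (74.3/25) / (739/50)
  = 2.972 / 14.78 = 0.2011

F = 0.201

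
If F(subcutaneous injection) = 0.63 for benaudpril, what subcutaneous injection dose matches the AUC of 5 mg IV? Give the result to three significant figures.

D_subcutaneous = 7.94 mg

For equal systemic exposure: F × D_ev = D_iv
D_ev = D_iv / F = 5 / 0.63 = 7.93651 mg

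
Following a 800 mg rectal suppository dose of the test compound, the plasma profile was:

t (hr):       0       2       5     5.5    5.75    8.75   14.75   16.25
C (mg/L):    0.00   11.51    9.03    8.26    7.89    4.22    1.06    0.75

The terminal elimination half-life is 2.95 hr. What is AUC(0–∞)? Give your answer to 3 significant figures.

Trapezoidal AUC_0→16.25:
  [0→2]: (0.00+11.51)/2 × 2 = 11.51
  [2→5]: (11.51+9.03)/2 × 3 = 30.81
  [5→5.5]: (9.03+8.26)/2 × 0.5 = 4.3225
  [5.5→5.75]: (8.26+7.89)/2 × 0.25 = 2.01875
  [5.75→8.75]: (7.89+4.22)/2 × 3 = 18.165
  [8.75→14.75]: (4.22+1.06)/2 × 6 = 15.84
  [14.75→16.25]: (1.06+0.75)/2 × 1.5 = 1.3575
  Sum = 84.02375 mg/L·hr
k_e = ln2 / t½ = 0.693147 / 2.95 = 0.2350 hr^-1
Extrapolated tail: C_last / k_e = 0.75 / 0.235 = 3.191
AUC_0→∞ = 84.02375 + 3.191 = 87.21475 mg/L·hr

AUC = 87.2 mg/L·hr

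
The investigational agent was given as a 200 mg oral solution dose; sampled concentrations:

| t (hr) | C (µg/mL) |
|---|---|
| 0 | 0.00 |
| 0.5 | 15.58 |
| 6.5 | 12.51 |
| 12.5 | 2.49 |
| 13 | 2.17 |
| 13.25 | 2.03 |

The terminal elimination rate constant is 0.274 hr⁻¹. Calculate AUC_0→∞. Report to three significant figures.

Trapezoidal AUC_0→13.25:
  [0→0.5]: (0.00+15.58)/2 × 0.5 = 3.895
  [0.5→6.5]: (15.58+12.51)/2 × 6 = 84.27
  [6.5→12.5]: (12.51+2.49)/2 × 6 = 45.0
  [12.5→13]: (2.49+2.17)/2 × 0.5 = 1.165
  [13→13.25]: (2.17+2.03)/2 × 0.25 = 0.525
  Sum = 134.855 µg/mL·hr
Extrapolated tail: C_last / k_e = 2.03 / 0.274 = 7.409
AUC_0→∞ = 134.855 + 7.409 = 142.264 µg/mL·hr

AUC = 142 µg/mL·hr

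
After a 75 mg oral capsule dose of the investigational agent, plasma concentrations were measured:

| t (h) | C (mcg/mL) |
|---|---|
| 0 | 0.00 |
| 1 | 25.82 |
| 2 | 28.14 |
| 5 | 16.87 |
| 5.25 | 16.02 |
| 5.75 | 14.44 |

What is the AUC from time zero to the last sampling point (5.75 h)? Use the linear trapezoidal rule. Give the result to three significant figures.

AUC = 119 mcg/mL·h

Trapezoidal AUC_0→5.75:
  [0→1]: (0.00+25.82)/2 × 1 = 12.91
  [1→2]: (25.82+28.14)/2 × 1 = 26.98
  [2→5]: (28.14+16.87)/2 × 3 = 67.515
  [5→5.25]: (16.87+16.02)/2 × 0.25 = 4.11125
  [5.25→5.75]: (16.02+14.44)/2 × 0.5 = 7.615
  Sum = 119.13125 mcg/mL·h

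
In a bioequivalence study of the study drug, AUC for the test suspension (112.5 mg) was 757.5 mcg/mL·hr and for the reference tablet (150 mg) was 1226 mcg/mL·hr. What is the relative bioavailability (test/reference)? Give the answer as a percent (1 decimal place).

F_rel = (AUC_test/D_test) / (AUC_ref/D_ref)
      = (757.5/112.5) / (1226/150)
      = 6.73333 / 8.17333 = 0.8238 = 82.38%

F_rel = 82.4%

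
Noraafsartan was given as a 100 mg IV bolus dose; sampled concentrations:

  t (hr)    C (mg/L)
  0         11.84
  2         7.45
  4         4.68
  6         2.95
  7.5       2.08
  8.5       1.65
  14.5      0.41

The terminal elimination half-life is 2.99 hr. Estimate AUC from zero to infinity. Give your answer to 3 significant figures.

AUC = 52.6 mg/L·hr

Trapezoidal AUC_0→14.5:
  [0→2]: (11.84+7.45)/2 × 2 = 19.29
  [2→4]: (7.45+4.68)/2 × 2 = 12.13
  [4→6]: (4.68+2.95)/2 × 2 = 7.63
  [6→7.5]: (2.95+2.08)/2 × 1.5 = 3.7725
  [7.5→8.5]: (2.08+1.65)/2 × 1 = 1.865
  [8.5→14.5]: (1.65+0.41)/2 × 6 = 6.18
  Sum = 50.8675 mg/L·hr
k_e = ln2 / t½ = 0.693147 / 2.99 = 0.2318 hr^-1
Extrapolated tail: C_last / k_e = 0.41 / 0.2318 = 1.769
AUC_0→∞ = 50.8675 + 1.769 = 52.6365 mg/L·hr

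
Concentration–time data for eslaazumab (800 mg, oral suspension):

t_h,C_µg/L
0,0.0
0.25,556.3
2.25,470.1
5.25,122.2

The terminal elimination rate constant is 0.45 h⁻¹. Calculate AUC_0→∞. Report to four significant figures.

AUC = 2256 µg/L·h

Trapezoidal AUC_0→5.25:
  [0→0.25]: (0.0+556.3)/2 × 0.25 = 69.5375
  [0.25→2.25]: (556.3+470.1)/2 × 2 = 1026.4
  [2.25→5.25]: (470.1+122.2)/2 × 3 = 888.45
  Sum = 1984.3875 µg/L·h
Extrapolated tail: C_last / k_e = 122.2 / 0.45 = 271.556
AUC_0→∞ = 1984.3875 + 271.556 = 2255.9435 µg/L·h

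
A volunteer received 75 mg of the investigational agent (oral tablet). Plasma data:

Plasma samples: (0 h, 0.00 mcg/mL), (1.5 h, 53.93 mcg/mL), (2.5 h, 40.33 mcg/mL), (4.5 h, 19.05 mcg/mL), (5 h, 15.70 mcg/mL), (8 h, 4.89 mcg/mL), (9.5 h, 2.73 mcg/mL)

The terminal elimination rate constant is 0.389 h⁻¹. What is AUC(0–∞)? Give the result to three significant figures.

AUC = 199 mcg/mL·h

Trapezoidal AUC_0→9.5:
  [0→1.5]: (0.00+53.93)/2 × 1.5 = 40.4475
  [1.5→2.5]: (53.93+40.33)/2 × 1 = 47.13
  [2.5→4.5]: (40.33+19.05)/2 × 2 = 59.38
  [4.5→5]: (19.05+15.70)/2 × 0.5 = 8.6875
  [5→8]: (15.70+4.89)/2 × 3 = 30.885
  [8→9.5]: (4.89+2.73)/2 × 1.5 = 5.715
  Sum = 192.245 mcg/mL·h
Extrapolated tail: C_last / k_e = 2.73 / 0.389 = 7.018
AUC_0→∞ = 192.245 + 7.018 = 199.263 mcg/mL·h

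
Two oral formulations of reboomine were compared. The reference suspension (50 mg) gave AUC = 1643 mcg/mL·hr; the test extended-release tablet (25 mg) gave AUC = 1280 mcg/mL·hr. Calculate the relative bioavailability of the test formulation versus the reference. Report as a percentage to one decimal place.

F_rel = 155.8%

F_rel = (AUC_test/D_test) / (AUC_ref/D_ref)
      = (1280/25) / (1643/50)
      = 51.2 / 32.86 = 1.5581 = 155.81%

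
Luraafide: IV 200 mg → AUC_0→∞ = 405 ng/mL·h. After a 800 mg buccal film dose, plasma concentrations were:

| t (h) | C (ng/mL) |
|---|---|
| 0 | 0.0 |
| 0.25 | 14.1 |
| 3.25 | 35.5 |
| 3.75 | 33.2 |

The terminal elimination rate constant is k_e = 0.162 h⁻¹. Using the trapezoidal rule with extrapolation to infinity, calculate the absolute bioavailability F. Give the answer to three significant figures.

F = 0.184

Trapezoidal AUC_0→3.75 (buccal film):
  [0→0.25]: (0.0+14.1)/2 × 0.25 = 1.7625
  [0.25→3.25]: (14.1+35.5)/2 × 3 = 74.4
  [3.25→3.75]: (35.5+33.2)/2 × 0.5 = 17.175
  Sum = 93.3375 ng/mL·h
Tail: C_last/k_e = 33.2/0.162 = 204.938
AUC_0→∞ (buccal film) = 93.3375 + 204.938 = 298.2755 ng/mL·h
F = (AUC_ev/D_ev)/(AUC_iv/D_iv) = (298.2755/800)/(405/200) = 0.372844/2.025 = 0.1841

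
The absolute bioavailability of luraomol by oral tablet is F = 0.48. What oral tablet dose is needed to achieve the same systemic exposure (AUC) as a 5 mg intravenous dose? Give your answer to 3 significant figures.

For equal systemic exposure: F × D_ev = D_iv
D_ev = D_iv / F = 5 / 0.48 = 10.4167 mg

D_oral = 10.4 mg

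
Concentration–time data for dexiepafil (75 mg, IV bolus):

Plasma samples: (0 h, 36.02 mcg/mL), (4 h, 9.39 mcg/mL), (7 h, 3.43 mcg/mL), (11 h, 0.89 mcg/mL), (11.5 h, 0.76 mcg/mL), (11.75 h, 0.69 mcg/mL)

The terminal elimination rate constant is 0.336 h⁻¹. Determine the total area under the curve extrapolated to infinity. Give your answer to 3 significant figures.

AUC = 121 mcg/mL·h

Trapezoidal AUC_0→11.75:
  [0→4]: (36.02+9.39)/2 × 4 = 90.82
  [4→7]: (9.39+3.43)/2 × 3 = 19.23
  [7→11]: (3.43+0.89)/2 × 4 = 8.64
  [11→11.5]: (0.89+0.76)/2 × 0.5 = 0.4125
  [11.5→11.75]: (0.76+0.69)/2 × 0.25 = 0.18125
  Sum = 119.28375 mcg/mL·h
Extrapolated tail: C_last / k_e = 0.69 / 0.336 = 2.054
AUC_0→∞ = 119.28375 + 2.054 = 121.33775 mcg/mL·h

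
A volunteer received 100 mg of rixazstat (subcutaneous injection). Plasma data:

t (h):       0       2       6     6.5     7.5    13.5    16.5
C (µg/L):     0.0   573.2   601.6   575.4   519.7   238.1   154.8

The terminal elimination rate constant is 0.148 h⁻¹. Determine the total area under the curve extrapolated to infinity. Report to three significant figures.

Trapezoidal AUC_0→16.5:
  [0→2]: (0.0+573.2)/2 × 2 = 573.2
  [2→6]: (573.2+601.6)/2 × 4 = 2349.6
  [6→6.5]: (601.6+575.4)/2 × 0.5 = 294.25
  [6.5→7.5]: (575.4+519.7)/2 × 1 = 547.55
  [7.5→13.5]: (519.7+238.1)/2 × 6 = 2273.4
  [13.5→16.5]: (238.1+154.8)/2 × 3 = 589.35
  Sum = 6627.35 µg/L·h
Extrapolated tail: C_last / k_e = 154.8 / 0.148 = 1045.946
AUC_0→∞ = 6627.35 + 1045.946 = 7673.296 µg/L·h

AUC = 7670 µg/L·h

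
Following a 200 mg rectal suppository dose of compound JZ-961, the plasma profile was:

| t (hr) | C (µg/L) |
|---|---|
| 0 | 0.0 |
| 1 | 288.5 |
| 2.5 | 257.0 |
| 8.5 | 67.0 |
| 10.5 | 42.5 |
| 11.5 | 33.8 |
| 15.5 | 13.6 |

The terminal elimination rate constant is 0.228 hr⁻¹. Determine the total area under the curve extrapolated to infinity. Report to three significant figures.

Trapezoidal AUC_0→15.5:
  [0→1]: (0.0+288.5)/2 × 1 = 144.25
  [1→2.5]: (288.5+257.0)/2 × 1.5 = 409.125
  [2.5→8.5]: (257.0+67.0)/2 × 6 = 972.0
  [8.5→10.5]: (67.0+42.5)/2 × 2 = 109.5
  [10.5→11.5]: (42.5+33.8)/2 × 1 = 38.15
  [11.5→15.5]: (33.8+13.6)/2 × 4 = 94.8
  Sum = 1767.825 µg/L·hr
Extrapolated tail: C_last / k_e = 13.6 / 0.228 = 59.649
AUC_0→∞ = 1767.825 + 59.649 = 1827.474 µg/L·hr

AUC = 1830 µg/L·hr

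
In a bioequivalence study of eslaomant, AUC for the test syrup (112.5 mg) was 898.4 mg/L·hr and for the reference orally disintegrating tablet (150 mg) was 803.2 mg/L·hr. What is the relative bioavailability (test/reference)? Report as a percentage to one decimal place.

F_rel = (AUC_test/D_test) / (AUC_ref/D_ref)
      = (898.4/112.5) / (803.2/150)
      = 7.98578 / 5.35467 = 1.4914 = 149.14%

F_rel = 149.1%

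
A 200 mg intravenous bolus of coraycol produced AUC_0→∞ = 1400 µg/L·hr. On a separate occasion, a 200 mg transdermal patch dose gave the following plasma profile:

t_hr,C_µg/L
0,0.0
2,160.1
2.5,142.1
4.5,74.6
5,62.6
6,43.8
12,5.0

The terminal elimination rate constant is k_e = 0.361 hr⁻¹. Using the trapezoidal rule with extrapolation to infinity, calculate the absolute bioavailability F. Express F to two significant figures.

Trapezoidal AUC_0→12 (transdermal patch):
  [0→2]: (0.0+160.1)/2 × 2 = 160.1
  [2→2.5]: (160.1+142.1)/2 × 0.5 = 75.55
  [2.5→4.5]: (142.1+74.6)/2 × 2 = 216.7
  [4.5→5]: (74.6+62.6)/2 × 0.5 = 34.3
  [5→6]: (62.6+43.8)/2 × 1 = 53.2
  [6→12]: (43.8+5.0)/2 × 6 = 146.4
  Sum = 686.25 µg/L·hr
Tail: C_last/k_e = 5.0/0.361 = 13.850
AUC_0→∞ (transdermal patch) = 686.25 + 13.850 = 700.1 µg/L·hr
F = (AUC_ev/D_ev)/(AUC_iv/D_iv) = (700.1/200)/(1400/200) = 3.5005/7 = 0.5001

F = 0.50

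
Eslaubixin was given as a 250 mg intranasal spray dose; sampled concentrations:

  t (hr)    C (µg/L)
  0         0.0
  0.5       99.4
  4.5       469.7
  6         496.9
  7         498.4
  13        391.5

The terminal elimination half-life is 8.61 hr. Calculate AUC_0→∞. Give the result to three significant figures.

AUC = 9920 µg/L·hr

Trapezoidal AUC_0→13:
  [0→0.5]: (0.0+99.4)/2 × 0.5 = 24.85
  [0.5→4.5]: (99.4+469.7)/2 × 4 = 1138.2
  [4.5→6]: (469.7+496.9)/2 × 1.5 = 724.95
  [6→7]: (496.9+498.4)/2 × 1 = 497.65
  [7→13]: (498.4+391.5)/2 × 6 = 2669.7
  Sum = 5055.35 µg/L·hr
k_e = ln2 / t½ = 0.693147 / 8.61 = 0.0805 hr^-1
Extrapolated tail: C_last / k_e = 391.5 / 0.0805 = 4863.354
AUC_0→∞ = 5055.35 + 4863.354 = 9918.704 µg/L·hr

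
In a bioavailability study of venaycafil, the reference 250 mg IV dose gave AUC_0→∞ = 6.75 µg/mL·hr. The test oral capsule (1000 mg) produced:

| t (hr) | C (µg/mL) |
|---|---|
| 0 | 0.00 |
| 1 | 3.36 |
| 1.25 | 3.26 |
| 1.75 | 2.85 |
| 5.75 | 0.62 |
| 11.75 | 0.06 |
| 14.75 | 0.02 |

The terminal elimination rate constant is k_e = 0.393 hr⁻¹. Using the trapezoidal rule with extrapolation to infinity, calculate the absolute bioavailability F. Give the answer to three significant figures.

F = 0.488

Trapezoidal AUC_0→14.75 (oral capsule):
  [0→1]: (0.00+3.36)/2 × 1 = 1.68
  [1→1.25]: (3.36+3.26)/2 × 0.25 = 0.8275
  [1.25→1.75]: (3.26+2.85)/2 × 0.5 = 1.5275
  [1.75→5.75]: (2.85+0.62)/2 × 4 = 6.94
  [5.75→11.75]: (0.62+0.06)/2 × 6 = 2.04
  [11.75→14.75]: (0.06+0.02)/2 × 3 = 0.12
  Sum = 13.135 µg/mL·hr
Tail: C_last/k_e = 0.02/0.393 = 0.051
AUC_0→∞ (oral capsule) = 13.135 + 0.051 = 13.186 µg/mL·hr
F = (AUC_ev/D_ev)/(AUC_iv/D_iv) = (13.186/1000)/(6.75/250) = 0.013186/0.027 = 0.4884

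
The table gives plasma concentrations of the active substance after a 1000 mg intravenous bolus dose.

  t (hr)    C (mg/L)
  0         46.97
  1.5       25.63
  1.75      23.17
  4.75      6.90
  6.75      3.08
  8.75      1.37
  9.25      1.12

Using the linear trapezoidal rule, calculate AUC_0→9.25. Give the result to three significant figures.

Trapezoidal AUC_0→9.25:
  [0→1.5]: (46.97+25.63)/2 × 1.5 = 54.45
  [1.5→1.75]: (25.63+23.17)/2 × 0.25 = 6.1
  [1.75→4.75]: (23.17+6.90)/2 × 3 = 45.105
  [4.75→6.75]: (6.90+3.08)/2 × 2 = 9.98
  [6.75→8.75]: (3.08+1.37)/2 × 2 = 4.45
  [8.75→9.25]: (1.37+1.12)/2 × 0.5 = 0.6225
  Sum = 120.7075 mg/L·hr

AUC = 121 mg/L·hr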